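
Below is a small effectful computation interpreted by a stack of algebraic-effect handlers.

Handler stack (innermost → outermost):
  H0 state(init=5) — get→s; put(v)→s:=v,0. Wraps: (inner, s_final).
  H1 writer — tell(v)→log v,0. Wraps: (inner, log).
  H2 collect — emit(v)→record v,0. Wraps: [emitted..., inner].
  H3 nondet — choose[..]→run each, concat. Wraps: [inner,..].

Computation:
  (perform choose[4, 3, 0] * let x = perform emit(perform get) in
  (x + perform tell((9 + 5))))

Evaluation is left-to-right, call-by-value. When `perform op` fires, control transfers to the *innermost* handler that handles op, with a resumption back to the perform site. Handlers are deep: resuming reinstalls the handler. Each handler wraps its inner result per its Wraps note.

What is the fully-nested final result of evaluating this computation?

Step-by-step:
choose[4, 3, 0] @ H3
  branch[0] choose=4:
    get @ H0 ⇒ 5
    emit(5) @ H2 ⇒ out+=5
    tell(14) @ H1 ⇒ log+=14
    H0 returns (0, 5)
    H1 returns ((0, 5), (14))
    H2 returns [5, ((0, 5), (14))]
    H3 returns [[5, ((0, 5), (14))]]
  branch[1] choose=3:
    get @ H0 ⇒ 5
    emit(5) @ H2 ⇒ out+=5
    tell(14) @ H1 ⇒ log+=14
    H0 returns (0, 5)
    H1 returns ((0, 5), (14))
    H2 returns [5, ((0, 5), (14))]
    H3 returns [[5, ((0, 5), (14))]]
  branch[2] choose=0:
    get @ H0 ⇒ 5
    emit(5) @ H2 ⇒ out+=5
    tell(14) @ H1 ⇒ log+=14
    H0 returns (0, 5)
    H1 returns ((0, 5), (14))
    H2 returns [5, ((0, 5), (14))]
    H3 returns [[5, ((0, 5), (14))]]
= [[5, ((0, 5), (14))], [5, ((0, 5), (14))], [5, ((0, 5), (14))]]

Answer: [[5, ((0, 5), (14))], [5, ((0, 5), (14))], [5, ((0, 5), (14))]]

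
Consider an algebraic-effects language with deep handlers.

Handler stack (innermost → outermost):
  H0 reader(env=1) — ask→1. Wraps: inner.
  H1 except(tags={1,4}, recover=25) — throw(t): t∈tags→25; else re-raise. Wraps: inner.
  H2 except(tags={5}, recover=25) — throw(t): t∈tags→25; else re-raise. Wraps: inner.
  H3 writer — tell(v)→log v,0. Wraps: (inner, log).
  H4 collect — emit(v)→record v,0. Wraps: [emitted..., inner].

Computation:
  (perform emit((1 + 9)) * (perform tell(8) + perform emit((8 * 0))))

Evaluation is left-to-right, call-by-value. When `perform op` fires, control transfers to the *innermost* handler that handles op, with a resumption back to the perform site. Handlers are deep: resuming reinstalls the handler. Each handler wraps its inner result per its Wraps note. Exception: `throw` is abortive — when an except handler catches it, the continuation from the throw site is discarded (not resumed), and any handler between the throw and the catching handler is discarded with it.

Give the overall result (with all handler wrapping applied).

Evaluation trace:
emit(10) @ H4 ⇒ out+=10
tell(8) @ H3 ⇒ log+=8
emit(0) @ H4 ⇒ out+=0
H0 returns 0
H1 returns 0
H2 returns 0
H3 returns (0, (8))
H4 returns [10, 0, (0, (8))]
= [10, 0, (0, (8))]

Answer: [10, 0, (0, (8))]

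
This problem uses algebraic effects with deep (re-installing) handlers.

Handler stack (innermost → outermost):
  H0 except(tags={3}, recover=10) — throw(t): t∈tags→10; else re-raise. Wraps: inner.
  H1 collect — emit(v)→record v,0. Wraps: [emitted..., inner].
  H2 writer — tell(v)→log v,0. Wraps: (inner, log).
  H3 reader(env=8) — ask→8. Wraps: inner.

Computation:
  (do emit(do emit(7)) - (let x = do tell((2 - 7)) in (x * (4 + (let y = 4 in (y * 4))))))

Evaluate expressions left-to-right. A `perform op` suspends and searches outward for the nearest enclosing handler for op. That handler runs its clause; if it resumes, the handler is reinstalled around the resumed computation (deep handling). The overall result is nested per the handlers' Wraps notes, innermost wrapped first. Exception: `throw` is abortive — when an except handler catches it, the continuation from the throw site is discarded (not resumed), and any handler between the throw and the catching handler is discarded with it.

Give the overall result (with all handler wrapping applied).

Working:
emit(7) @ H1 ⇒ out+=7
emit(0) @ H1 ⇒ out+=0
tell(-5) @ H2 ⇒ log+=-5
H0 returns 0
H1 returns [7, 0, 0]
H2 returns ([7, 0, 0], (-5))
H3 returns ([7, 0, 0], (-5))
= ([7, 0, 0], (-5))

Answer: ([7, 0, 0], (-5))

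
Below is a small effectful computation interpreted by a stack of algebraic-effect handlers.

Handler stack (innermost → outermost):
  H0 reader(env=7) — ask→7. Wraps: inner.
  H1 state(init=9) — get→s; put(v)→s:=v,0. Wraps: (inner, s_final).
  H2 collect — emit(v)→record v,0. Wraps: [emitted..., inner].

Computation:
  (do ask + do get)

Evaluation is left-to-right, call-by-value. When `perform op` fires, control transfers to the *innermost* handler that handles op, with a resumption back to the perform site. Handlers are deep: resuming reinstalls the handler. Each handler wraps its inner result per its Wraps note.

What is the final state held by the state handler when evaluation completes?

Evaluation trace:
ask @ H0 ⇒ 7
get @ H1 ⇒ 9
H0 returns 16
H1 returns (16, 9)
H2 returns [(16, 9)]
= [(16, 9)]

Answer: 9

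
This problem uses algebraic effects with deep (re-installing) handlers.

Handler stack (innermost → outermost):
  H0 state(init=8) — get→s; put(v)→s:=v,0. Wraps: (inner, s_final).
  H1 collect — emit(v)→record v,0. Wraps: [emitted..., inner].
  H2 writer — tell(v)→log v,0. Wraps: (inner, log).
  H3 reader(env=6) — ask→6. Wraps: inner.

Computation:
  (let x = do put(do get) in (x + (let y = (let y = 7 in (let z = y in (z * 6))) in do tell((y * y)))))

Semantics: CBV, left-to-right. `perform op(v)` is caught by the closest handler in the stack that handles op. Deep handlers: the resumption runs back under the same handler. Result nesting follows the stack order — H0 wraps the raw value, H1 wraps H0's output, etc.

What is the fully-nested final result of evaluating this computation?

Answer: ([(0, 8)], (1764))

Evaluation trace:
get @ H0 ⇒ 8
put(8) @ H0 ⇒ s:=8
tell(1764) @ H2 ⇒ log+=1764
H0 returns (0, 8)
H1 returns [(0, 8)]
H2 returns ([(0, 8)], (1764))
H3 returns ([(0, 8)], (1764))
= ([(0, 8)], (1764))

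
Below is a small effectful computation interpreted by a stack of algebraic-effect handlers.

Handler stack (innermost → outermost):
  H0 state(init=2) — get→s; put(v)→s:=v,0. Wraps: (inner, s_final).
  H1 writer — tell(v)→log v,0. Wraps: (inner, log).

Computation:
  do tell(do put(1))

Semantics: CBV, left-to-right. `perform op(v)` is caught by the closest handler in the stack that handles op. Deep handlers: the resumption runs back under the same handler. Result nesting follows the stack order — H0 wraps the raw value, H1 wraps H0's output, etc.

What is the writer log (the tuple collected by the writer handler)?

Answer: (0)

Working:
put(1) @ H0 ⇒ s:=1
tell(0) @ H1 ⇒ log+=0
H0 returns (0, 1)
H1 returns ((0, 1), (0))
= ((0, 1), (0))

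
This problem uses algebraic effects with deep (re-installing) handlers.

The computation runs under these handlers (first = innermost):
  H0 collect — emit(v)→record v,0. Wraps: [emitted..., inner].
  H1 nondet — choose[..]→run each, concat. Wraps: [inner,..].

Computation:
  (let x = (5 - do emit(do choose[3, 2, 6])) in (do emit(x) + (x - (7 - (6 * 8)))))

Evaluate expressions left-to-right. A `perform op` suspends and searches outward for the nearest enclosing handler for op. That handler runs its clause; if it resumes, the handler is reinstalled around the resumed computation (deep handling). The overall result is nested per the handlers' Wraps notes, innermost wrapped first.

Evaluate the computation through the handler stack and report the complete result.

Answer: [[3, 5, 46], [2, 5, 46], [6, 5, 46]]

Step-by-step:
choose[3, 2, 6] @ H1
  branch[0] choose=3:
    emit(3) @ H0 ⇒ out+=3
    emit(5) @ H0 ⇒ out+=5
    H0 returns [3, 5, 46]
    H1 returns [[3, 5, 46]]
  branch[1] choose=2:
    emit(2) @ H0 ⇒ out+=2
    emit(5) @ H0 ⇒ out+=5
    H0 returns [2, 5, 46]
    H1 returns [[2, 5, 46]]
  branch[2] choose=6:
    emit(6) @ H0 ⇒ out+=6
    emit(5) @ H0 ⇒ out+=5
    H0 returns [6, 5, 46]
    H1 returns [[6, 5, 46]]
= [[3, 5, 46], [2, 5, 46], [6, 5, 46]]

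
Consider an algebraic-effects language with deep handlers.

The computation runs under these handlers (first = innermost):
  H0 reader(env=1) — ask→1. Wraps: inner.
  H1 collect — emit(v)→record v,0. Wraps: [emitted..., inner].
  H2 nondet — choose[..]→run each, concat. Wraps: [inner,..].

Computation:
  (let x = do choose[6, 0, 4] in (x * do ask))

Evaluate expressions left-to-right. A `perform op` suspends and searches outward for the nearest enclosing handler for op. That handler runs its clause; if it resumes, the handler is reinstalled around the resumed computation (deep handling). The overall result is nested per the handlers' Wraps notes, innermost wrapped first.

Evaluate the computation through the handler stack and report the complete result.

Step-by-step:
choose[6, 0, 4] @ H2
  branch[0] choose=6:
    ask @ H0 ⇒ 1
    H0 returns 6
    H1 returns [6]
    H2 returns [[6]]
  branch[1] choose=0:
    ask @ H0 ⇒ 1
    H0 returns 0
    H1 returns [0]
    H2 returns [[0]]
  branch[2] choose=4:
    ask @ H0 ⇒ 1
    H0 returns 4
    H1 returns [4]
    H2 returns [[4]]
= [[6], [0], [4]]

Answer: [[6], [0], [4]]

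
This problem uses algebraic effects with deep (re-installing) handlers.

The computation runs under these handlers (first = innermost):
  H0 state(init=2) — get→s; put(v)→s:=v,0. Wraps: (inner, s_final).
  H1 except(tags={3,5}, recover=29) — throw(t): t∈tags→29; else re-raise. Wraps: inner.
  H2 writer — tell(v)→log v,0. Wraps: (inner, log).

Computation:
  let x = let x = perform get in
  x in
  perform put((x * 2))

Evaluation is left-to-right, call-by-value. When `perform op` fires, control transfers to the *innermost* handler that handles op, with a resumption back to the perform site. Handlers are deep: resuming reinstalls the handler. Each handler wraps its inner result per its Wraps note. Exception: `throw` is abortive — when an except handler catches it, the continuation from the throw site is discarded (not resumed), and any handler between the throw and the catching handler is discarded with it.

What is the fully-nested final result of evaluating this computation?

Answer: ((0, 4), ())

Evaluation trace:
get @ H0 ⇒ 2
put(4) @ H0 ⇒ s:=4
H0 returns (0, 4)
H1 returns (0, 4)
H2 returns ((0, 4), ())
= ((0, 4), ())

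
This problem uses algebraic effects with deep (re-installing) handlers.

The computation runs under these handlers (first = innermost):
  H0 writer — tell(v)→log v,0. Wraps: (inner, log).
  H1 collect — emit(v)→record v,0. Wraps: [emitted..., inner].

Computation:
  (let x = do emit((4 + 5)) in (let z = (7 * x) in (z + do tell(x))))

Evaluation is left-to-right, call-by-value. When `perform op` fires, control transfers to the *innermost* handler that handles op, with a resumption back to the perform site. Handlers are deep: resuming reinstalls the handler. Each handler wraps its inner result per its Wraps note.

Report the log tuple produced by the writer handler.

Step-by-step:
emit(9) @ H1 ⇒ out+=9
tell(0) @ H0 ⇒ log+=0
H0 returns (0, (0))
H1 returns [9, (0, (0))]
= [9, (0, (0))]

Answer: (0)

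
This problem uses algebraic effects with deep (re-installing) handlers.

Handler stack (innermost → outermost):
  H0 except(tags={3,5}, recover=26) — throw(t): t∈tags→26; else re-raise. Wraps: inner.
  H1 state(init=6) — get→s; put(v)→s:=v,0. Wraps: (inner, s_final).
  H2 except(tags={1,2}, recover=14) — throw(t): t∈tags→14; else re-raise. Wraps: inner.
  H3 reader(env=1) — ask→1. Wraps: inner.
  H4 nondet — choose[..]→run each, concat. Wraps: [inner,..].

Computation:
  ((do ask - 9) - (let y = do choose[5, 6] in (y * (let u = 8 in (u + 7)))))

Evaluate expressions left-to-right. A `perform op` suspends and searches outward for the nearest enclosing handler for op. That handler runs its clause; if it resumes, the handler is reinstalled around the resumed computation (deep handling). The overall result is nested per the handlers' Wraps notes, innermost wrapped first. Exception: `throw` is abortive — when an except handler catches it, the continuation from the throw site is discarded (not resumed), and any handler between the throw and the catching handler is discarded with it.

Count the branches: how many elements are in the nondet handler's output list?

Answer: 2

Step-by-step:
ask @ H3 ⇒ 1
choose[5, 6] @ H4
  branch[0] choose=5:
    H0 returns -83
    H1 returns (-83, 6)
    H2 returns (-83, 6)
    H3 returns (-83, 6)
    H4 returns [(-83, 6)]
  branch[1] choose=6:
    H0 returns -98
    H1 returns (-98, 6)
    H2 returns (-98, 6)
    H3 returns (-98, 6)
    H4 returns [(-98, 6)]
= [(-83, 6), (-98, 6)]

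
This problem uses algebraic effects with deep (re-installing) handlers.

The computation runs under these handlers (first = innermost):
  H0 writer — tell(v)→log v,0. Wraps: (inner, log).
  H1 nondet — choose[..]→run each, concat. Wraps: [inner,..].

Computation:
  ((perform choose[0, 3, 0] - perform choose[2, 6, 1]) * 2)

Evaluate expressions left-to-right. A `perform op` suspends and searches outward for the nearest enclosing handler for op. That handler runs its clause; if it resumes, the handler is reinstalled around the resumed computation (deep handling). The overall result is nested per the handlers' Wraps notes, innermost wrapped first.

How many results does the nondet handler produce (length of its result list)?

Working:
choose[0, 3, 0] @ H1
  branch[0] choose=0:
    choose[2, 6, 1] @ H1
      branch[0] choose=2:
        H0 returns (-4, ())
        H1 returns [(-4, ())]
      branch[1] choose=6:
        H0 returns (-12, ())
        H1 returns [(-12, ())]
      branch[2] choose=1:
        H0 returns (-2, ())
        H1 returns [(-2, ())]
  branch[1] choose=3:
    choose[2, 6, 1] @ H1
      branch[0] choose=2:
        H0 returns (2, ())
        H1 returns [(2, ())]
      branch[1] choose=6:
        H0 returns (-6, ())
        H1 returns [(-6, ())]
      branch[2] choose=1:
        H0 returns (4, ())
        H1 returns [(4, ())]
  branch[2] choose=0:
    choose[2, 6, 1] @ H1
      branch[0] choose=2:
        H0 returns (-4, ())
        H1 returns [(-4, ())]
      branch[1] choose=6:
        H0 returns (-12, ())
        H1 returns [(-12, ())]
      branch[2] choose=1:
        H0 returns (-2, ())
        H1 returns [(-2, ())]
= [(-4, ()), (-12, ()), (-2, ()), (2, ()), (-6, ()), (4, ()), (-4, ()), (-12, ()), (-2, ())]

Answer: 9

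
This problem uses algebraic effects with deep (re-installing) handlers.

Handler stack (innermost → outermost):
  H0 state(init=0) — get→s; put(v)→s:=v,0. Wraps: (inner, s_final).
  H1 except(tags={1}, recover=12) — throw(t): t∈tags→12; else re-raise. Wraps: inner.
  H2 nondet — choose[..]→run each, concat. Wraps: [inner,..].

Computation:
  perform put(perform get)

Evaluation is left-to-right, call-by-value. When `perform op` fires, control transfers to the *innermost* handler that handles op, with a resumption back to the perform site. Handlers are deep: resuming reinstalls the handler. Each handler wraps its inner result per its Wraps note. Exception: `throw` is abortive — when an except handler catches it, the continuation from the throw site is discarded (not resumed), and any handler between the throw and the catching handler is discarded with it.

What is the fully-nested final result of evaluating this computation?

Working:
get @ H0 ⇒ 0
put(0) @ H0 ⇒ s:=0
H0 returns (0, 0)
H1 returns (0, 0)
H2 returns [(0, 0)]
= [(0, 0)]

Answer: [(0, 0)]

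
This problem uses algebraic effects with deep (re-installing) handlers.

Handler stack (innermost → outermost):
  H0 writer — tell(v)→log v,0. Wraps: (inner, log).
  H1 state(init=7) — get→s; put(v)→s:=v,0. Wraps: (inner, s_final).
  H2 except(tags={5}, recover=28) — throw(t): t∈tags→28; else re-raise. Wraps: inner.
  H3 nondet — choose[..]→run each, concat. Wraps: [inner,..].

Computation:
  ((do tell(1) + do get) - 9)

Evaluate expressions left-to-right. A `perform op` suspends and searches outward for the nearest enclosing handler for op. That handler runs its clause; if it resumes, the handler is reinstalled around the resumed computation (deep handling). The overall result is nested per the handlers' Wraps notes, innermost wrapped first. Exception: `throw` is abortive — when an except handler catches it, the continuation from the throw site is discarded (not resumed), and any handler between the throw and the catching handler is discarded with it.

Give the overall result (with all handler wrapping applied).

Evaluation trace:
tell(1) @ H0 ⇒ log+=1
get @ H1 ⇒ 7
H0 returns (-2, (1))
H1 returns ((-2, (1)), 7)
H2 returns ((-2, (1)), 7)
H3 returns [((-2, (1)), 7)]
= [((-2, (1)), 7)]

Answer: [((-2, (1)), 7)]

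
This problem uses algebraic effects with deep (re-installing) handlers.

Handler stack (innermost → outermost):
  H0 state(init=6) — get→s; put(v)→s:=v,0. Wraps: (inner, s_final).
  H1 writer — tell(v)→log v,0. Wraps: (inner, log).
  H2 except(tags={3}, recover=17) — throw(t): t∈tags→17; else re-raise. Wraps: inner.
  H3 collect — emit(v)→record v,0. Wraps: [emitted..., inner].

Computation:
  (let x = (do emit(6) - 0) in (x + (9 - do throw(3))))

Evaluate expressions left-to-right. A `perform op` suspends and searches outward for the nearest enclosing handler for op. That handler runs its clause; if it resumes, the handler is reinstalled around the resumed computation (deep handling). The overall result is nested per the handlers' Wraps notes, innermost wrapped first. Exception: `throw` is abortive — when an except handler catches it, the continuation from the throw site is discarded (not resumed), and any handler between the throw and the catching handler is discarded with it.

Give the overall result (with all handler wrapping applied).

Step-by-step:
emit(6) @ H3 ⇒ out+=6
throw(3) @ H2 caught ⇒ 17
H3 returns [6, 17]
= [6, 17]

Answer: [6, 17]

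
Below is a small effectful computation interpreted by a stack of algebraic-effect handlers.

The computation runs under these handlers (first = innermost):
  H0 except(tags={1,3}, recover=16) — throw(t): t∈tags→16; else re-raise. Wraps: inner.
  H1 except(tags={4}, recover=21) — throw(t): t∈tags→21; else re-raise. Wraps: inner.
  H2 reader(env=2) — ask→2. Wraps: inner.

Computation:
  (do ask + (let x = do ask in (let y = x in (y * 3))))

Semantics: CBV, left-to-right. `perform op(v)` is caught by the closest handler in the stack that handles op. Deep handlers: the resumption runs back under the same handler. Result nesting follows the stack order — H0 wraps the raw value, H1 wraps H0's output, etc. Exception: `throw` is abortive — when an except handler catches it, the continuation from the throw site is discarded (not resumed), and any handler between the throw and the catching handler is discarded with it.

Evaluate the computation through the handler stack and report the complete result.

Evaluation trace:
ask @ H2 ⇒ 2
ask @ H2 ⇒ 2
H0 returns 8
H1 returns 8
H2 returns 8
= 8

Answer: 8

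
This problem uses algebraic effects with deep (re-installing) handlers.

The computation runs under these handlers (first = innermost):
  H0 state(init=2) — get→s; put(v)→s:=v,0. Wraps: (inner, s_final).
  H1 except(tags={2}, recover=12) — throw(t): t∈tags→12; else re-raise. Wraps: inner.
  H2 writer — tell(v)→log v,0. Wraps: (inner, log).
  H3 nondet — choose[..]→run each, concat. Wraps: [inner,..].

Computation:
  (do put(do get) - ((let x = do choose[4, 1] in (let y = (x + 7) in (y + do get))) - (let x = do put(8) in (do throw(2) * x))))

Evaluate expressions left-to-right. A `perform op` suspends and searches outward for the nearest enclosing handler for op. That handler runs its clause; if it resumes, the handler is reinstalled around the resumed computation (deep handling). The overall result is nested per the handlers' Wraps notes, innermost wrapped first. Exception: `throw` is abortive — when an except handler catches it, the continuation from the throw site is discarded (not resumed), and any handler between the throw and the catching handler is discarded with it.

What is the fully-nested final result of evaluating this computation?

Answer: [(12, ()), (12, ())]

Working:
get @ H0 ⇒ 2
put(2) @ H0 ⇒ s:=2
choose[4, 1] @ H3
  branch[0] choose=4:
    get @ H0 ⇒ 2
    put(8) @ H0 ⇒ s:=8
    throw(2) @ H1 caught ⇒ 12
    H2 returns (12, ())
    H3 returns [(12, ())]
  branch[1] choose=1:
    get @ H0 ⇒ 2
    put(8) @ H0 ⇒ s:=8
    throw(2) @ H1 caught ⇒ 12
    H2 returns (12, ())
    H3 returns [(12, ())]
= [(12, ()), (12, ())]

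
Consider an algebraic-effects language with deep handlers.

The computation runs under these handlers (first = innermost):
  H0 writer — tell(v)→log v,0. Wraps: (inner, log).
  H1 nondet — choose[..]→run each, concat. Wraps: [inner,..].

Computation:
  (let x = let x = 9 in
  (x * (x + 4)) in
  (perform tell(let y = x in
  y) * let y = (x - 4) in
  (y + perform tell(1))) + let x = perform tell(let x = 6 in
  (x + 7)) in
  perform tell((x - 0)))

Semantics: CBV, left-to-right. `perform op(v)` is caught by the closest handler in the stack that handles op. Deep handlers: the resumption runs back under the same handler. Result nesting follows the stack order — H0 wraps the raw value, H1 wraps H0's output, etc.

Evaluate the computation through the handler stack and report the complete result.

Answer: [(0, (117, 1, 13, 0))]

Step-by-step:
tell(117) @ H0 ⇒ log+=117
tell(1) @ H0 ⇒ log+=1
tell(13) @ H0 ⇒ log+=13
tell(0) @ H0 ⇒ log+=0
H0 returns (0, (117, 1, 13, 0))
H1 returns [(0, (117, 1, 13, 0))]
= [(0, (117, 1, 13, 0))]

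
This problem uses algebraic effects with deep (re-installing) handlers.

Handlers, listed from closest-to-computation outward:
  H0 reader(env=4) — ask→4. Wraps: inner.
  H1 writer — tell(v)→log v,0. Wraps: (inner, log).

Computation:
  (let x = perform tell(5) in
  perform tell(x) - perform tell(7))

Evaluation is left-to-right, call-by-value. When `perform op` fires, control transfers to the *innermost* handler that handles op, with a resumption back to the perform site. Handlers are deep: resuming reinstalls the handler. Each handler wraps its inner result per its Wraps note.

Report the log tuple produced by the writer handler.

Evaluation trace:
tell(5) @ H1 ⇒ log+=5
tell(0) @ H1 ⇒ log+=0
tell(7) @ H1 ⇒ log+=7
H0 returns 0
H1 returns (0, (5, 0, 7))
= (0, (5, 0, 7))

Answer: (5, 0, 7)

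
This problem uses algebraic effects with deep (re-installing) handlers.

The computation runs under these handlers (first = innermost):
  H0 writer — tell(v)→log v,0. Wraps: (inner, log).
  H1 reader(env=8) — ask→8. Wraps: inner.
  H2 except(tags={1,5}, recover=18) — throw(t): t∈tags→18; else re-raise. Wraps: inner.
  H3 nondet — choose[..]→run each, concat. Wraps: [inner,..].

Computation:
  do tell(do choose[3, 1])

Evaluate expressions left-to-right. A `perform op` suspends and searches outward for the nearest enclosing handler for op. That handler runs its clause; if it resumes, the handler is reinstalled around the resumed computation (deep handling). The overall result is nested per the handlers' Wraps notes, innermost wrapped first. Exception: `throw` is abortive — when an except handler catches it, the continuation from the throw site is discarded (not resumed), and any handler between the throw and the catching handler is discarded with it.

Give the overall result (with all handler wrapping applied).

Step-by-step:
choose[3, 1] @ H3
  branch[0] choose=3:
    tell(3) @ H0 ⇒ log+=3
    H0 returns (0, (3))
    H1 returns (0, (3))
    H2 returns (0, (3))
    H3 returns [(0, (3))]
  branch[1] choose=1:
    tell(1) @ H0 ⇒ log+=1
    H0 returns (0, (1))
    H1 returns (0, (1))
    H2 returns (0, (1))
    H3 returns [(0, (1))]
= [(0, (3)), (0, (1))]

Answer: [(0, (3)), (0, (1))]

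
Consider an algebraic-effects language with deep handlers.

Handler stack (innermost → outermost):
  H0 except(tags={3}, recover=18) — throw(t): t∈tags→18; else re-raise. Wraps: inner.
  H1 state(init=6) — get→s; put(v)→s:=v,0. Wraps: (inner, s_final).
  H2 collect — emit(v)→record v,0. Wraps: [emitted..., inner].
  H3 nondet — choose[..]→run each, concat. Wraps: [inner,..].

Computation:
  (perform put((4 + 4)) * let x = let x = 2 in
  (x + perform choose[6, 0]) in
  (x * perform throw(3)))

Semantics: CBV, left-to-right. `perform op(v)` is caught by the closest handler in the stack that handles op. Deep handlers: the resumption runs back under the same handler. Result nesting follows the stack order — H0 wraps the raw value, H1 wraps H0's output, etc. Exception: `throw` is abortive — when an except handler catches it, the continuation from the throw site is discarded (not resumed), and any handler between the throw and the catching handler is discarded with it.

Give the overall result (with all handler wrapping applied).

Working:
put(8) @ H1 ⇒ s:=8
choose[6, 0] @ H3
  branch[0] choose=6:
    throw(3) @ H0 caught ⇒ 18
    H1 returns (18, 8)
    H2 returns [(18, 8)]
    H3 returns [[(18, 8)]]
  branch[1] choose=0:
    throw(3) @ H0 caught ⇒ 18
    H1 returns (18, 8)
    H2 returns [(18, 8)]
    H3 returns [[(18, 8)]]
= [[(18, 8)], [(18, 8)]]

Answer: [[(18, 8)], [(18, 8)]]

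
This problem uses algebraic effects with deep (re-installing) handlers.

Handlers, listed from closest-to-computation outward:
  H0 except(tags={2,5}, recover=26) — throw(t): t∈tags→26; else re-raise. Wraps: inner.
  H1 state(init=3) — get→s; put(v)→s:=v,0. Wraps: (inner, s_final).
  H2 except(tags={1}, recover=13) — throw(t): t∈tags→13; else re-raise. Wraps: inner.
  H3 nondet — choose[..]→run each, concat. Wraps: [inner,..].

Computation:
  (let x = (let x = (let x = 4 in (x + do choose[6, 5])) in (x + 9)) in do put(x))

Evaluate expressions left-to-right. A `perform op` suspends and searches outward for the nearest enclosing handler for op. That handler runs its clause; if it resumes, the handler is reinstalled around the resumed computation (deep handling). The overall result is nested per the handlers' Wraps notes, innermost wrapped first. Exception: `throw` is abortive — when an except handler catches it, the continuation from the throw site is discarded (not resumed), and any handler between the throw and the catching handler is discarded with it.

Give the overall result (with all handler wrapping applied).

Answer: [(0, 19), (0, 18)]

Evaluation trace:
choose[6, 5] @ H3
  branch[0] choose=6:
    put(19) @ H1 ⇒ s:=19
    H0 returns 0
    H1 returns (0, 19)
    H2 returns (0, 19)
    H3 returns [(0, 19)]
  branch[1] choose=5:
    put(18) @ H1 ⇒ s:=18
    H0 returns 0
    H1 returns (0, 18)
    H2 returns (0, 18)
    H3 returns [(0, 18)]
= [(0, 19), (0, 18)]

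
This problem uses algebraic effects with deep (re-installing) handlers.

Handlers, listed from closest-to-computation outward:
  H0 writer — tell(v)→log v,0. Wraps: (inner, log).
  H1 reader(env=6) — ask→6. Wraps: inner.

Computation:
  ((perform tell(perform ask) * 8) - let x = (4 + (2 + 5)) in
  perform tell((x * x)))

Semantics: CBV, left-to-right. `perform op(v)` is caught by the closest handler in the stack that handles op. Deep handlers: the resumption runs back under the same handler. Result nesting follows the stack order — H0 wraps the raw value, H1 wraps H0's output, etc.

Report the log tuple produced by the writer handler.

Working:
ask @ H1 ⇒ 6
tell(6) @ H0 ⇒ log+=6
tell(121) @ H0 ⇒ log+=121
H0 returns (0, (6, 121))
H1 returns (0, (6, 121))
= (0, (6, 121))

Answer: (6, 121)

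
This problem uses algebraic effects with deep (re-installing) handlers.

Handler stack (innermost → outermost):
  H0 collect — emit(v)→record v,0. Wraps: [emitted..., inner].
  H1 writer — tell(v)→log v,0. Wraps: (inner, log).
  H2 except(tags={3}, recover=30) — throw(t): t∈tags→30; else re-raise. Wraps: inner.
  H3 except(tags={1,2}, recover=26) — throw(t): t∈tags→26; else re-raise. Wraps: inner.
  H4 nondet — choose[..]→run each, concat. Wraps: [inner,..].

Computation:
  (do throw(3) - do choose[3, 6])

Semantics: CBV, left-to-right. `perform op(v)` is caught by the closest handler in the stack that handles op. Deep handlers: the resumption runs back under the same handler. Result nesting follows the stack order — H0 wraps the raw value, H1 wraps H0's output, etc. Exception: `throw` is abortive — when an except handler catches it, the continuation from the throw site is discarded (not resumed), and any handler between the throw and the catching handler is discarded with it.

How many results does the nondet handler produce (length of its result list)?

Working:
throw(3) @ H2 caught ⇒ 30
H3 returns 30
H4 returns [30]
= [30]

Answer: 1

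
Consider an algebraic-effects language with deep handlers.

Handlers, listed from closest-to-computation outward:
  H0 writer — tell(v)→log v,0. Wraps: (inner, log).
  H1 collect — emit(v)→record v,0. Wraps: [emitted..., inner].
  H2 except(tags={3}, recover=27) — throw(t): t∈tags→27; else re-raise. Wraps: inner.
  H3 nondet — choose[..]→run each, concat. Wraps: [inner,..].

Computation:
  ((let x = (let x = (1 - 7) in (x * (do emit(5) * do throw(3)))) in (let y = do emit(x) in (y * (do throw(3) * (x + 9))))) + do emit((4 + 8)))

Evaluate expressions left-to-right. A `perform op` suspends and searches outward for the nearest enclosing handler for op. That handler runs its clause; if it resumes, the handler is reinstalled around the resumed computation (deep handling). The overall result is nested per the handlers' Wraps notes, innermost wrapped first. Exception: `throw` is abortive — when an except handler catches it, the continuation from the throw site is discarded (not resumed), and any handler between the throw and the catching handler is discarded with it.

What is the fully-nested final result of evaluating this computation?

Step-by-step:
emit(5) @ H1 ⇒ out+=5
throw(3) @ H2 caught ⇒ 27
H3 returns [27]
= [27]

Answer: [27]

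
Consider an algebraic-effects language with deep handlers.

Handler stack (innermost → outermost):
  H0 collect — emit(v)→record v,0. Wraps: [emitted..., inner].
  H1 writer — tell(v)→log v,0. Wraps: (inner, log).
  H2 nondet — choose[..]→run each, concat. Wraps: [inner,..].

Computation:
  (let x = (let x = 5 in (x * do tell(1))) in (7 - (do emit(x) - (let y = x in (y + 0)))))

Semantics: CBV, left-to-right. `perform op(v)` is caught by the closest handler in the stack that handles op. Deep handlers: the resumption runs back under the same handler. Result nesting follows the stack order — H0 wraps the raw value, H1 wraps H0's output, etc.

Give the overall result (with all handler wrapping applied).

Working:
tell(1) @ H1 ⇒ log+=1
emit(0) @ H0 ⇒ out+=0
H0 returns [0, 7]
H1 returns ([0, 7], (1))
H2 returns [([0, 7], (1))]
= [([0, 7], (1))]

Answer: [([0, 7], (1))]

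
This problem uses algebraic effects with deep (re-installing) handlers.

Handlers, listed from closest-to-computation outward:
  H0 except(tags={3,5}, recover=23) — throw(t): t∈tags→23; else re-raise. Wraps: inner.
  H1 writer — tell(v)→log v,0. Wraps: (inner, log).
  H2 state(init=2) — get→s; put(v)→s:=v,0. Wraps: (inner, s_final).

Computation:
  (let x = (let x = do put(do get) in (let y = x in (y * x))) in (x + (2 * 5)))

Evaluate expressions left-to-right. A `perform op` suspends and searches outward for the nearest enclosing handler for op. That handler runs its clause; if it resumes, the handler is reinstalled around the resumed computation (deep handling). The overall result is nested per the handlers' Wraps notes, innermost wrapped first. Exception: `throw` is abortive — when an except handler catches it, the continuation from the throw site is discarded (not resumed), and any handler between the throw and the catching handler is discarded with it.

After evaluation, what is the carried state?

Evaluation trace:
get @ H2 ⇒ 2
put(2) @ H2 ⇒ s:=2
H0 returns 10
H1 returns (10, ())
H2 returns ((10, ()), 2)
= ((10, ()), 2)

Answer: 2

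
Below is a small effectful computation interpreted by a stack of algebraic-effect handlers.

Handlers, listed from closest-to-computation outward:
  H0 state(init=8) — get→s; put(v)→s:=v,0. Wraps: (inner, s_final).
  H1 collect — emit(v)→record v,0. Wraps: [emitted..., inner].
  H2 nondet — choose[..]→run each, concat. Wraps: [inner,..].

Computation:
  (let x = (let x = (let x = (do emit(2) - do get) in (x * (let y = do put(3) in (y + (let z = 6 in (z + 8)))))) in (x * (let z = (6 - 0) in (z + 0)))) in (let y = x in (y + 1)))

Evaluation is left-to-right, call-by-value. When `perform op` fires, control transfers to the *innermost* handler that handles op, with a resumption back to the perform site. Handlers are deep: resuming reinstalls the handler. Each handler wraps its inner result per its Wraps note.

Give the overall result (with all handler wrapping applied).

Step-by-step:
emit(2) @ H1 ⇒ out+=2
get @ H0 ⇒ 8
put(3) @ H0 ⇒ s:=3
H0 returns (-671, 3)
H1 returns [2, (-671, 3)]
H2 returns [[2, (-671, 3)]]
= [[2, (-671, 3)]]

Answer: [[2, (-671, 3)]]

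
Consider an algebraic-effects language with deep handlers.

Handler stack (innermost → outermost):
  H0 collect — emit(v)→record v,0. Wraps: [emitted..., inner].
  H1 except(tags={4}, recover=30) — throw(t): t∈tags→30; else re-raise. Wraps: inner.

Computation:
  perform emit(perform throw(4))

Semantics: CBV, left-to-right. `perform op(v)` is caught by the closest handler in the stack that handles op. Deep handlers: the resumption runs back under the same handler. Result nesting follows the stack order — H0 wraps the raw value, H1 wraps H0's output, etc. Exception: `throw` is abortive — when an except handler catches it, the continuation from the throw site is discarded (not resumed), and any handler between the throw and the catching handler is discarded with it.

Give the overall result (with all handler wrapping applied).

Step-by-step:
throw(4) @ H1 caught ⇒ 30
= 30

Answer: 30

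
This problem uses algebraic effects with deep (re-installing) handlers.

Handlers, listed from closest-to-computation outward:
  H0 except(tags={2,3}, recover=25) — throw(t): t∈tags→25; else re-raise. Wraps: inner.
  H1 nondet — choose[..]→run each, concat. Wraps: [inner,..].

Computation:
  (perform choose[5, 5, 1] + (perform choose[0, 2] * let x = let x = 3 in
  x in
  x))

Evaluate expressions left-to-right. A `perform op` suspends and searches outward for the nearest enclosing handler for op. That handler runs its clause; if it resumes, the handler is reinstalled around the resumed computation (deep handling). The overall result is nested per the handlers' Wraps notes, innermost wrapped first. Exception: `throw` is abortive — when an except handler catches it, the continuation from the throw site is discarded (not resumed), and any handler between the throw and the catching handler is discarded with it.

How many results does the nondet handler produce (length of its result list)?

Working:
choose[5, 5, 1] @ H1
  branch[0] choose=5:
    choose[0, 2] @ H1
      branch[0] choose=0:
        H0 returns 5
        H1 returns [5]
      branch[1] choose=2:
        H0 returns 11
        H1 returns [11]
  branch[1] choose=5:
    choose[0, 2] @ H1
      branch[0] choose=0:
        H0 returns 5
        H1 returns [5]
      branch[1] choose=2:
        H0 returns 11
        H1 returns [11]
  branch[2] choose=1:
    choose[0, 2] @ H1
      branch[0] choose=0:
        H0 returns 1
        H1 returns [1]
      branch[1] choose=2:
        H0 returns 7
        H1 returns [7]
= [5, 11, 5, 11, 1, 7]

Answer: 6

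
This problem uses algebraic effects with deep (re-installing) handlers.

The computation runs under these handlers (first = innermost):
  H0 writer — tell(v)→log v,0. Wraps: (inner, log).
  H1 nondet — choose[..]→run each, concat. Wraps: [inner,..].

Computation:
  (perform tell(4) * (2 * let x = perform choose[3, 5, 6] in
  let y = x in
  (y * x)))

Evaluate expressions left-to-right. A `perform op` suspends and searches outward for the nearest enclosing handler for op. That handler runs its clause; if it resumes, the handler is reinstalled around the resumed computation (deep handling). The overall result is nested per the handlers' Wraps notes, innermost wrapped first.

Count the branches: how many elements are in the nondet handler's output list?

Answer: 3

Working:
tell(4) @ H0 ⇒ log+=4
choose[3, 5, 6] @ H1
  branch[0] choose=3:
    H0 returns (0, (4))
    H1 returns [(0, (4))]
  branch[1] choose=5:
    H0 returns (0, (4))
    H1 returns [(0, (4))]
  branch[2] choose=6:
    H0 returns (0, (4))
    H1 returns [(0, (4))]
= [(0, (4)), (0, (4)), (0, (4))]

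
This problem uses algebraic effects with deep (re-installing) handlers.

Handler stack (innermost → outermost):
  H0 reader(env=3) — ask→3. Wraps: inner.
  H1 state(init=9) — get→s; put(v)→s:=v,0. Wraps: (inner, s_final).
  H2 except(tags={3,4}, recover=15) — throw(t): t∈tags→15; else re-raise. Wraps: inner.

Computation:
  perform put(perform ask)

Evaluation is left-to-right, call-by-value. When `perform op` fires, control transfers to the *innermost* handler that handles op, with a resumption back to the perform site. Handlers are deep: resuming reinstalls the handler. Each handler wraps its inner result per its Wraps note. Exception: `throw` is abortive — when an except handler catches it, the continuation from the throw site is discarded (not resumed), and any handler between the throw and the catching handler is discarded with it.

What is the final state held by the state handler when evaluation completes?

Evaluation trace:
ask @ H0 ⇒ 3
put(3) @ H1 ⇒ s:=3
H0 returns 0
H1 returns (0, 3)
H2 returns (0, 3)
= (0, 3)

Answer: 3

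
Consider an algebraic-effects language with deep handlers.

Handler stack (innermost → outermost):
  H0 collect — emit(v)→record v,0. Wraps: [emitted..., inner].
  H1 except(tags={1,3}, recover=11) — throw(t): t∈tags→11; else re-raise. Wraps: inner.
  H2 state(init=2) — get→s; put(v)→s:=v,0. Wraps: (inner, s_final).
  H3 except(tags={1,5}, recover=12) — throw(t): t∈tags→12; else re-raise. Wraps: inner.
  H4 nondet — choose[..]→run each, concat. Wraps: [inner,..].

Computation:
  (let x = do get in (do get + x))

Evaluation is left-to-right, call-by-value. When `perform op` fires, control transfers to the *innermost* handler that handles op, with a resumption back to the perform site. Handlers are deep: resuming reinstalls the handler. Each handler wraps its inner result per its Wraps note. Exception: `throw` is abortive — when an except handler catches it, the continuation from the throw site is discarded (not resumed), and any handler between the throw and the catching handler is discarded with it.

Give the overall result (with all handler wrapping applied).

Answer: [([4], 2)]

Working:
get @ H2 ⇒ 2
get @ H2 ⇒ 2
H0 returns [4]
H1 returns [4]
H2 returns ([4], 2)
H3 returns ([4], 2)
H4 returns [([4], 2)]
= [([4], 2)]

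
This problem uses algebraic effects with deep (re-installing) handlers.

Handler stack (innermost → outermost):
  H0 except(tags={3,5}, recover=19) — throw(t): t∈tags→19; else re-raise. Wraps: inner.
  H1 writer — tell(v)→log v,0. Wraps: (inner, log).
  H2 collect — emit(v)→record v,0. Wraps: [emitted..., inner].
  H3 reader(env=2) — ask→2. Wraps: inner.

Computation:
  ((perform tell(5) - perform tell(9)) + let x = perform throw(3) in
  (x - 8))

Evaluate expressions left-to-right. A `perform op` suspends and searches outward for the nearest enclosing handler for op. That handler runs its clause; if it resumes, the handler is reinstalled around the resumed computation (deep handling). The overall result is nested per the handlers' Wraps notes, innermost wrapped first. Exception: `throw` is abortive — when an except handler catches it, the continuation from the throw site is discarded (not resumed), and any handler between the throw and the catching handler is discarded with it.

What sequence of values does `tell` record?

Working:
tell(5) @ H1 ⇒ log+=5
tell(9) @ H1 ⇒ log+=9
throw(3) @ H0 caught ⇒ 19
H1 returns (19, (5, 9))
H2 returns [(19, (5, 9))]
H3 returns [(19, (5, 9))]
= [(19, (5, 9))]

Answer: (5, 9)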